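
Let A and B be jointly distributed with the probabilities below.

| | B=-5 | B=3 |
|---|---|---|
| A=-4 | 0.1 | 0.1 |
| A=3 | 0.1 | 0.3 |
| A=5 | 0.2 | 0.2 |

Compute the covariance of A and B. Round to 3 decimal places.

0.480

E[A] = 2.4,  E[B] = -0.2
E[AB] = 0
Cov(A,B) = E[AB] − E[A]E[B] = 0 − (2.4)(-0.2) = 0.48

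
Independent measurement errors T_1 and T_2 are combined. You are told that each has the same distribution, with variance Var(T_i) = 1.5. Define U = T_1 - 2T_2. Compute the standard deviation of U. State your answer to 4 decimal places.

2.7386

By independence, Var(U) = (1)²Var(T_1) + (-2)²Var(T_2)
= (1)²·1.5 + (-2)²·1.5 = 7.5
σ(U) = √7.5 ≈ 2.7386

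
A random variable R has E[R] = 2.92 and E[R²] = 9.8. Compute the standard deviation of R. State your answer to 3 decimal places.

Var(R) = 9.8 − (2.92)² = 1.2736
σ(R) = √1.2736 ≈ 1.129

1.129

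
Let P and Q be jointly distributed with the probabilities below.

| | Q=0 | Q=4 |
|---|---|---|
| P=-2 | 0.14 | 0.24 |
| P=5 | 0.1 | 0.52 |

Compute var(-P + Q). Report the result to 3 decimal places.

11.730

E[P] = 2.34,  E[Q] = 3.04,  E[PQ] = 8.48
var(P) = 17.02 − (2.34)² = 11.5444;  var(Q) = 12.16 − (3.04)² = 2.9184
Cov(P,Q) = 8.48 − (2.34)(3.04) = 1.3664
var(-P + Q) = (-1)²·11.5444 + (1)²·2.9184 + 2·(-1)·(1)·1.3664 = 11.73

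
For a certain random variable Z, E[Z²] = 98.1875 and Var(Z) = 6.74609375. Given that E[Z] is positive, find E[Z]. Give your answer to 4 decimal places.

(E[Z])² = E[Z²] − Var(Z) = 98.1875 − 6.74609375 = 91.44140625
E[Z] = √91.44140625 = 9.5625

9.5625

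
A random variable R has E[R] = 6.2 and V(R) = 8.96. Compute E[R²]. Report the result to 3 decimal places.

E[R²] = V(R) + (E[R])² = 8.96 + (6.2)² = 47.4

47.400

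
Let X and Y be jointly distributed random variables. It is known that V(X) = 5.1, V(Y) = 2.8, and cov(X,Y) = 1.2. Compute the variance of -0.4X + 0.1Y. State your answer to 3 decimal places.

0.748

V(-0.4X + 0.1Y) = (-0.4)²·V(X) + (0.1)²·V(Y) + 2·(-0.4)·(0.1)·cov(X,Y)
= 0.16·5.1 + 0.01·2.8 + -0.08·1.2 = 0.748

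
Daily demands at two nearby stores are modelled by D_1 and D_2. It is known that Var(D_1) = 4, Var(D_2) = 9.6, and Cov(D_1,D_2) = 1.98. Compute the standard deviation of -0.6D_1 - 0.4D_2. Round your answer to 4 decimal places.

1.9815

Var(-0.6D_1 - 0.4D_2) = (-0.6)²·Var(D_1) + (-0.4)²·Var(D_2) + 2·(-0.6)·(-0.4)·Cov(D_1,D_2)
= 0.36·4 + 0.16·9.6 + 0.48·1.98 = 3.9264
SD(-0.6D_1 - 0.4D_2) = √3.9264 ≈ 1.9815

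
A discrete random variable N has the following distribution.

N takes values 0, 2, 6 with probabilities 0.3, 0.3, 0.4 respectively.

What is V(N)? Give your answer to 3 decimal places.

6.600

E[N] = (0)(0.3) + (2)(0.3) + (6)(0.4) = 3
E[N²] = (0)²(0.3) + (2)²(0.3) + (6)²(0.4) = 15.6
V(N) = E[N²] − (E[N])² = 15.6 − (3)² = 6.6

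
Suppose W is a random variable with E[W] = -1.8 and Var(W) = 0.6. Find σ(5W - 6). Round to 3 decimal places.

3.873

Var(5W - 6) = (5)²·0.6 = 15
σ(5W - 6) = √15 ≈ 3.873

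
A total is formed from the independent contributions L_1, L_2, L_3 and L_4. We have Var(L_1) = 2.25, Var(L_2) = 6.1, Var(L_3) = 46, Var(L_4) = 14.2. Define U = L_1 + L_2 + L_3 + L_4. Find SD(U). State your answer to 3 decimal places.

8.279

By independence, Var(U) = (1)²Var(L_1) + (1)²Var(L_2) + (1)²Var(L_3) + (1)²Var(L_4)
= (1)²·2.25 + (1)²·6.1 + (1)²·46 + (1)²·14.2 = 68.55
SD(U) = √68.55 ≈ 8.279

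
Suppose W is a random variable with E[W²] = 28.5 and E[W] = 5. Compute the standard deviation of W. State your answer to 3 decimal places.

V(W) = 28.5 − (5)² = 3.5
SD(W) = √3.5 ≈ 1.871

1.871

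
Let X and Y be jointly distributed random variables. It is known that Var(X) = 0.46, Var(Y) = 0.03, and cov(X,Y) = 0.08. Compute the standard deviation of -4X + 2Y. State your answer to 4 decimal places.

2.4900

Var(-4X + 2Y) = (-4)²·Var(X) + (2)²·Var(Y) + 2·(-4)·(2)·cov(X,Y)
= 16·0.46 + 4·0.03 + -16·0.08 = 6.2
σ(-4X + 2Y) = √6.2 ≈ 2.4900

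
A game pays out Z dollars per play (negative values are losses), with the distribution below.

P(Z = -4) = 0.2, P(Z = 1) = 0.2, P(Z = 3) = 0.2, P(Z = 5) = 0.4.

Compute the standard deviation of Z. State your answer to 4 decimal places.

E[Z] = (-4)(0.2) + (1)(0.2) + (3)(0.2) + (5)(0.4) = 2
E[Z²] = (-4)²(0.2) + (1)²(0.2) + (3)²(0.2) + (5)²(0.4) = 15.2
V(Z) = E[Z²] − (E[Z])² = 15.2 − (2)² = 11.2
σ(Z) = √11.2 ≈ 3.3466

3.3466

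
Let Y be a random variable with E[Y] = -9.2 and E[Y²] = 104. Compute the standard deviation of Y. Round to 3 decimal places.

Var(Y) = 104 − (-9.2)² = 19.36
SD(Y) = √19.36 ≈ 4.400

4.400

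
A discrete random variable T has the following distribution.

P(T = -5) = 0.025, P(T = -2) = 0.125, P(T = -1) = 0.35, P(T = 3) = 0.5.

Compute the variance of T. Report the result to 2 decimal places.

E[T] = (-5)(0.025) + (-2)(0.125) + (-1)(0.35) + (3)(0.5) = 0.775
E[T²] = (-5)²(0.025) + (-2)²(0.125) + (-1)²(0.35) + (3)²(0.5) = 5.975
var(T) = E[T²] − (E[T])² = 5.975 − (0.775)² = 5.374375

5.37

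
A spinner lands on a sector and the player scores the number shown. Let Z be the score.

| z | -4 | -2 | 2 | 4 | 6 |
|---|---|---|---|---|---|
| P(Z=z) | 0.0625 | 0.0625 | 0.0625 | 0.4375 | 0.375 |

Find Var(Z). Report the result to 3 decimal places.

E[Z] = (-4)(0.0625) + (-2)(0.0625) + (2)(0.0625) + (4)(0.4375) + (6)(0.375) = 3.75
E[Z²] = (-4)²(0.0625) + (-2)²(0.0625) + (2)²(0.0625) + (4)²(0.4375) + (6)²(0.375) = 22
Var(Z) = E[Z²] − (E[Z])² = 22 − (3.75)² = 7.9375

7.938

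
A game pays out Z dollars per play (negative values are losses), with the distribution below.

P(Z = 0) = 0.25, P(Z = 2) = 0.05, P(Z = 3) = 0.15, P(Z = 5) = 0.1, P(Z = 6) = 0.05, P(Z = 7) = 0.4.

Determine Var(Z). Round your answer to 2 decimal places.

E[Z] = (0)(0.25) + (2)(0.05) + (3)(0.15) + (5)(0.1) + (6)(0.05) + (7)(0.4) = 4.15
E[Z²] = (0)²(0.25) + (2)²(0.05) + (3)²(0.15) + (5)²(0.1) + (6)²(0.05) + (7)²(0.4) = 25.45
Var(Z) = E[Z²] − (E[Z])² = 25.45 − (4.15)² = 8.2275

8.23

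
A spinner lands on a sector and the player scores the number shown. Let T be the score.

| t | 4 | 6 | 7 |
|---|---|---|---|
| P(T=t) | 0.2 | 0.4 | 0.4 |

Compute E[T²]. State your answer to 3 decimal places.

E[T²] = (4)²(0.2) + (6)²(0.4) + (7)²(0.4) = 37.2

37.200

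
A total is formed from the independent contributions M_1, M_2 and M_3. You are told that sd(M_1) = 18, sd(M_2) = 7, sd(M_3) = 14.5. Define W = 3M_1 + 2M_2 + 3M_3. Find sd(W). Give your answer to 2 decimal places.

70.74

V(M_1) = 324, V(M_2) = 49, V(M_3) = 210.25
By independence, V(W) = (3)²V(M_1) + (2)²V(M_2) + (3)²V(M_3)
= (3)²·324 + (2)²·49 + (3)²·210.25 = 5004.25
sd(W) = √5004.25 ≈ 70.74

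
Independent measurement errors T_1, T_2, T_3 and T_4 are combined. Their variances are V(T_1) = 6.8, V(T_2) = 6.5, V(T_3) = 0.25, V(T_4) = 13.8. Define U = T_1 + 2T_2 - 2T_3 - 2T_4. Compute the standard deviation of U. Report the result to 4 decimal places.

By independence, V(U) = (1)²V(T_1) + (2)²V(T_2) + (-2)²V(T_3) + (-2)²V(T_4)
= (1)²·6.8 + (2)²·6.5 + (-2)²·0.25 + (-2)²·13.8 = 89
SD(U) = √89 ≈ 9.4340

9.4340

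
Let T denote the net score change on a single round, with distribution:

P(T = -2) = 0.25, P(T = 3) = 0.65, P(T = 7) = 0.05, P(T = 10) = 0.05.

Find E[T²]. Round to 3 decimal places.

E[T²] = (-2)²(0.25) + (3)²(0.65) + (7)²(0.05) + (10)²(0.05) = 14.3

14.300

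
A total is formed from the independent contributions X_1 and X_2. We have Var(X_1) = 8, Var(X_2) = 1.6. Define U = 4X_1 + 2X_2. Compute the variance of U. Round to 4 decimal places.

By independence, Var(U) = (4)²Var(X_1) + (2)²Var(X_2)
= (4)²·8 + (2)²·1.6 = 134.4

134.4000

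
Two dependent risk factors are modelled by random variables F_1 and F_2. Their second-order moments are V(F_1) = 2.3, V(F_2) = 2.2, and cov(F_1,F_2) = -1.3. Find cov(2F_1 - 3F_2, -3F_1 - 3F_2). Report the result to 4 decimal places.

2.1000

cov(2F_1 - 3F_2, -3F_1 - 3F_2) = (2)(-3)V(F_1) + (-3)(-3)V(F_2) + [(2)(-3) + (-3)(-3)]cov(F_1,F_2)
= -6·2.3 + 9·2.2 + 3·-1.3 = 2.1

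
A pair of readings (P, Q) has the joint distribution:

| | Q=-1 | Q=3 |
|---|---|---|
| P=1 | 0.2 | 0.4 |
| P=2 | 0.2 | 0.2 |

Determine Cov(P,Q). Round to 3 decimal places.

E[P] = 1.4,  E[Q] = 1.4
E[PQ] = 1.8
Cov(P,Q) = E[PQ] − E[P]E[Q] = 1.8 − (1.4)(1.4) = -0.16

-0.160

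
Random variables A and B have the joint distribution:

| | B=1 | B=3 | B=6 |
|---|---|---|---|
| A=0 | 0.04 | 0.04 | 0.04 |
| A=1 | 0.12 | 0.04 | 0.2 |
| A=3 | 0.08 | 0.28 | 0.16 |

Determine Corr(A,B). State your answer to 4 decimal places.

-0.0267

E[A] = 1.92,  E[B] = 3.72
E[AB] = 7.08
Cov(A,B) = E[AB] − E[A]E[B] = 7.08 − (1.92)(3.72) = -0.0624
V(A) = 1.3536,  V(B) = 4.0416
ρ = -0.0624 / √(1.3536·4.0416) ≈ -0.0267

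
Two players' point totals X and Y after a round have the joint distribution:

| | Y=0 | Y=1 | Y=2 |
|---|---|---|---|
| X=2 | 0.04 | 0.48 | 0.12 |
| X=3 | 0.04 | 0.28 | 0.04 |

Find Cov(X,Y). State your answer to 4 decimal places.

-0.0288

E[X] = 2.36,  E[Y] = 1.08
E[XY] = 2.52
Cov(X,Y) = E[XY] − E[X]E[Y] = 2.52 − (2.36)(1.08) = -0.0288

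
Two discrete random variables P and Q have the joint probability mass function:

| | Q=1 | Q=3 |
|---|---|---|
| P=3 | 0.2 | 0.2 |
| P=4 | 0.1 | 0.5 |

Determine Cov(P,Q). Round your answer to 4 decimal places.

E[P] = 3.6,  E[Q] = 2.4
E[PQ] = 8.8
Cov(P,Q) = E[PQ] − E[P]E[Q] = 8.8 − (3.6)(2.4) = 0.16

0.1600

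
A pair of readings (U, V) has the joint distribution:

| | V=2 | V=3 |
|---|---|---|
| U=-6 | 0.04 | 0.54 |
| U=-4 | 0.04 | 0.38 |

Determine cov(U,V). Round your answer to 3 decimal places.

E[U] = -5.16,  E[V] = 2.92
E[UV] = -15.08
cov(U,V) = E[UV] − E[U]E[V] = -15.08 − (-5.16)(2.92) = -0.0128

-0.013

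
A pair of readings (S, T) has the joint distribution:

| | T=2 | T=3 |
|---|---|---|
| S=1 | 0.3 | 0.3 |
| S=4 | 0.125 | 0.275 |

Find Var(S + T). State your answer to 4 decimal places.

2.6744

E[S] = 2.2,  E[T] = 2.575,  E[ST] = 5.8
Var(S) = 7 − (2.2)² = 2.16;  Var(T) = 6.875 − (2.575)² = 0.244375
Cov(S,T) = 5.8 − (2.2)(2.575) = 0.135
Var(S + T) = (1)²·2.16 + (1)²·0.244375 + 2·(1)·(1)·0.135 = 2.674375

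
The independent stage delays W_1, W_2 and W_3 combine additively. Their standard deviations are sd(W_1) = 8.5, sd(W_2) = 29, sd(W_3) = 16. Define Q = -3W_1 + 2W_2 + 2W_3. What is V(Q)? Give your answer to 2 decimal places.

5038.25

V(W_1) = 72.25, V(W_2) = 841, V(W_3) = 256
By independence, V(Q) = (-3)²V(W_1) + (2)²V(W_2) + (2)²V(W_3)
= (-3)²·72.25 + (2)²·841 + (2)²·256 = 5038.25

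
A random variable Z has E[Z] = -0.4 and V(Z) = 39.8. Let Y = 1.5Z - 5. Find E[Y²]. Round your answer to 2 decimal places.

120.91

E[1.5Z - 5] = 1.5·-0.4 − 5 = -5.6
V(1.5Z - 5) = (1.5)²·39.8 = 89.55
E[Y²] = V(Y) + (E[Y])² = 89.55 + (-5.6)² = 120.91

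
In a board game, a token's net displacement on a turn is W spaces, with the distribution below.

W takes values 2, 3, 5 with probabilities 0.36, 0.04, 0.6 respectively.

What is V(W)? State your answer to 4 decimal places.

2.0544

E[W] = (2)(0.36) + (3)(0.04) + (5)(0.6) = 3.84
E[W²] = (2)²(0.36) + (3)²(0.04) + (5)²(0.6) = 16.8
V(W) = E[W²] − (E[W])² = 16.8 − (3.84)² = 2.0544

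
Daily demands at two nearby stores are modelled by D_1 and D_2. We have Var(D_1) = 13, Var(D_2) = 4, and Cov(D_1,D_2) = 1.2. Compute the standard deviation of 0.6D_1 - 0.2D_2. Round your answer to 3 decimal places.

2.134

Var(0.6D_1 - 0.2D_2) = (0.6)²·Var(D_1) + (-0.2)²·Var(D_2) + 2·(0.6)·(-0.2)·Cov(D_1,D_2)
= 0.36·13 + 0.04·4 + -0.24·1.2 = 4.552
sd(0.6D_1 - 0.2D_2) = √4.552 ≈ 2.134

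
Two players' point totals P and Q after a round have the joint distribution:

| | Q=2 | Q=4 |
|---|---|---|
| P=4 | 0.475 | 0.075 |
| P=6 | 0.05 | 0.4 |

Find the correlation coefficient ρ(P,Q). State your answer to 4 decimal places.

0.7497

E[P] = 4.9,  E[Q] = 2.95
E[PQ] = 15.2
cov(P,Q) = E[PQ] − E[P]E[Q] = 15.2 − (4.9)(2.95) = 0.745
Var(P) = 0.99,  Var(Q) = 0.9975
ρ = 0.745 / √(0.99·0.9975) ≈ 0.7497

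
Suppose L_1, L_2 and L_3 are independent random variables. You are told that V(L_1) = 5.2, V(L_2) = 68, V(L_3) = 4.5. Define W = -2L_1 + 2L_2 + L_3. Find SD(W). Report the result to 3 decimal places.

17.242

By independence, V(W) = (-2)²V(L_1) + (2)²V(L_2) + (1)²V(L_3)
= (-2)²·5.2 + (2)²·68 + (1)²·4.5 = 297.3
SD(W) = √297.3 ≈ 17.242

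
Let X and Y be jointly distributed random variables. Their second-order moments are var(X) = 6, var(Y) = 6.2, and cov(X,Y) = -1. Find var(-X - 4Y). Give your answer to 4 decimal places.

var(-X - 4Y) = (-1)²·var(X) + (-4)²·var(Y) + 2·(-1)·(-4)·cov(X,Y)
= 1·6 + 16·6.2 + 8·-1 = 97.2

97.2000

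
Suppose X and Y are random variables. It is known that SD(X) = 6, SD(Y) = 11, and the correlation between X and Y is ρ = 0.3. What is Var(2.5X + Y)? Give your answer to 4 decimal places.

Var(X) = (6)² = 36;  Var(Y) = (11)² = 121
Cov(X,Y) = ρ·SD(X)·SD(Y) = 0.3·6·11 = 19.8
Var(2.5X + Y) = (2.5)²·Var(X) + (1)²·Var(Y) + 2·(2.5)·(1)·Cov(X,Y)
= 6.25·36 + 1·121 + 5·19.8 = 445

445.0000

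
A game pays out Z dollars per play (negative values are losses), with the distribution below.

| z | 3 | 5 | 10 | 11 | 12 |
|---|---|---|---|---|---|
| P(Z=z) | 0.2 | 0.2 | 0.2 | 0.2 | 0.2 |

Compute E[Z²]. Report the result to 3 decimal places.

E[Z²] = (3)²(0.2) + (5)²(0.2) + (10)²(0.2) + (11)²(0.2) + (12)²(0.2) = 79.8

79.800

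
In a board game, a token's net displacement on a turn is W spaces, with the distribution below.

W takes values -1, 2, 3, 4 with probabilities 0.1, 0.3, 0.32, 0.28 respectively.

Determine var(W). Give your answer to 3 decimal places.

E[W] = (-1)(0.1) + (2)(0.3) + (3)(0.32) + (4)(0.28) = 2.58
E[W²] = (-1)²(0.1) + (2)²(0.3) + (3)²(0.32) + (4)²(0.28) = 8.66
var(W) = E[W²] − (E[W])² = 8.66 − (2.58)² = 2.0036

2.004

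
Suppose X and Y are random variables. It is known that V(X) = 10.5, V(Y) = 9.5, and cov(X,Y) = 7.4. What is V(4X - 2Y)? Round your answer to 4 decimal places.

87.6000

V(4X - 2Y) = (4)²·V(X) + (-2)²·V(Y) + 2·(4)·(-2)·cov(X,Y)
= 16·10.5 + 4·9.5 + -16·7.4 = 87.6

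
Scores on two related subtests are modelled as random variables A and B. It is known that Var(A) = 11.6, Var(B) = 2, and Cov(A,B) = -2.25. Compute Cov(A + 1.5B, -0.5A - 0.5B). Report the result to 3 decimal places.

-4.488

Cov(A + 1.5B, -0.5A - 0.5B) = (1)(-0.5)Var(A) + (1.5)(-0.5)Var(B) + [(1)(-0.5) + (1.5)(-0.5)]Cov(A,B)
= -0.5·11.6 + -0.75·2 + -1.25·-2.25 = -4.4875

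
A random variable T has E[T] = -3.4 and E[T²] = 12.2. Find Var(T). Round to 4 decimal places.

Var(T) = 12.2 − (-3.4)² = 0.64

0.6400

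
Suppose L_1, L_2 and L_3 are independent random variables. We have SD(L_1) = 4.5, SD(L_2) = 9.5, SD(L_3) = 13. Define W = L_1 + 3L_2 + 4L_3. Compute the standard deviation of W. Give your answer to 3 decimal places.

59.468

Var(L_1) = 20.25, Var(L_2) = 90.25, Var(L_3) = 169
By independence, Var(W) = (1)²Var(L_1) + (3)²Var(L_2) + (4)²Var(L_3)
= (1)²·20.25 + (3)²·90.25 + (4)²·169 = 3536.5
SD(W) = √3536.5 ≈ 59.468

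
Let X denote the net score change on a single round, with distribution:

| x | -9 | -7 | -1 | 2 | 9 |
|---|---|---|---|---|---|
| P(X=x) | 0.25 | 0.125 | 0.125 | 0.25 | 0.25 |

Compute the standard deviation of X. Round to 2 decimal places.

E[X] = (-9)(0.25) + (-7)(0.125) + (-1)(0.125) + (2)(0.25) + (9)(0.25) = -0.5
E[X²] = (-9)²(0.25) + (-7)²(0.125) + (-1)²(0.125) + (2)²(0.25) + (9)²(0.25) = 47.75
Var(X) = E[X²] − (E[X])² = 47.75 − (-0.5)² = 47.5
SD(X) = √47.5 ≈ 6.89

6.89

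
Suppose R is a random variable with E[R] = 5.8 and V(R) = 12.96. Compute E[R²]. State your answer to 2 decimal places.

E[R²] = V(R) + (E[R])² = 12.96 + (5.8)² = 46.6

46.60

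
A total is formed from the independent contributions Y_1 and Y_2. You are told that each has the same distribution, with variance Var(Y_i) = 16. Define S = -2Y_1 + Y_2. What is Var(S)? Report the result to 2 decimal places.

80.00

By independence, Var(S) = (-2)²Var(Y_1) + (1)²Var(Y_2)
= (-2)²·16 + (1)²·16 = 80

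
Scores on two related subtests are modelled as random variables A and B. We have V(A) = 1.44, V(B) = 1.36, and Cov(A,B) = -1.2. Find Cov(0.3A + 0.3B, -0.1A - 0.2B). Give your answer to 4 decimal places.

-0.0168

Cov(0.3A + 0.3B, -0.1A - 0.2B) = (0.3)(-0.1)V(A) + (0.3)(-0.2)V(B) + [(0.3)(-0.2) + (0.3)(-0.1)]Cov(A,B)
= -0.03·1.44 + -0.06·1.36 + -0.09·-1.2 = -0.0168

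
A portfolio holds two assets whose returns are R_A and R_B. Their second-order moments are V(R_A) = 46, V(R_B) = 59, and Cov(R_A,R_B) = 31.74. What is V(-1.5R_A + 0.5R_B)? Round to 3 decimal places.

70.640

V(-1.5R_A + 0.5R_B) = (-1.5)²·V(R_A) + (0.5)²·V(R_B) + 2·(-1.5)·(0.5)·Cov(R_A,R_B)
= 2.25·46 + 0.25·59 + -1.5·31.74 = 70.64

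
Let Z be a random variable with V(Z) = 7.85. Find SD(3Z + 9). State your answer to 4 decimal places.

V(3Z + 9) = (3)²·7.85 = 70.65
SD(3Z + 9) = √70.65 ≈ 8.4054

8.4054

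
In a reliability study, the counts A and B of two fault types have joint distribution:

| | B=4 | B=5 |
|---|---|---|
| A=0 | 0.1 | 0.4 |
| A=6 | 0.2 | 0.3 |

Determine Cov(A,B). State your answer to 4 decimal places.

E[A] = 3,  E[B] = 4.7
E[AB] = 13.8
Cov(A,B) = E[AB] − E[A]E[B] = 13.8 − (3)(4.7) = -0.3

-0.3000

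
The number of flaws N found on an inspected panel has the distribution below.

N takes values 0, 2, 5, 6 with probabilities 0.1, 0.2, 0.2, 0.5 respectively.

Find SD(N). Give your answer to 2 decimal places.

2.11

E[N] = (0)(0.1) + (2)(0.2) + (5)(0.2) + (6)(0.5) = 4.4
E[N²] = (0)²(0.1) + (2)²(0.2) + (5)²(0.2) + (6)²(0.5) = 23.8
Var(N) = E[N²] − (E[N])² = 23.8 − (4.4)² = 4.44
SD(N) = √4.44 ≈ 2.11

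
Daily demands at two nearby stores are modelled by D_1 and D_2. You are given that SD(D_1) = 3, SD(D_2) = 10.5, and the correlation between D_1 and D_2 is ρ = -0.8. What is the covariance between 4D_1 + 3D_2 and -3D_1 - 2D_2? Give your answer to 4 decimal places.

Var(D_1) = (3)² = 9;  Var(D_2) = (10.5)² = 110.25
Cov(D_1,D_2) = ρ·SD(D_1)·SD(D_2) = -0.8·3·10.5 = -25.2
Cov(4D_1 + 3D_2, -3D_1 - 2D_2) = (4)(-3)Var(D_1) + (3)(-2)Var(D_2) + [(4)(-2) + (3)(-3)]Cov(D_1,D_2)
= -12·9 + -6·110.25 + -17·-25.2 = -341.1

-341.1000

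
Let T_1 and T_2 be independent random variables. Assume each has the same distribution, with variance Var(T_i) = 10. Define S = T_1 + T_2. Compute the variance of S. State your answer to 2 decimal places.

By independence, Var(S) = (1)²Var(T_1) + (1)²Var(T_2)
= (1)²·10 + (1)²·10 = 20

20.00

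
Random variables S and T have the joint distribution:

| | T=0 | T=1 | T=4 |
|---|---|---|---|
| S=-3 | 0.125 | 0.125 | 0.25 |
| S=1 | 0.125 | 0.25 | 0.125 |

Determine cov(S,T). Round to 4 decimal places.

E[S] = -1,  E[T] = 1.875
E[ST] = -2.625
cov(S,T) = E[ST] − E[S]E[T] = -2.625 − (-1)(1.875) = -0.75

-0.7500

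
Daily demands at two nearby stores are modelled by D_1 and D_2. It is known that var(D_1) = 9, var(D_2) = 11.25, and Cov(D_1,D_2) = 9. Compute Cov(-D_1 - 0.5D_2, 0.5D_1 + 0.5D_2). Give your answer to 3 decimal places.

-14.063

Cov(-D_1 - 0.5D_2, 0.5D_1 + 0.5D_2) = (-1)(0.5)var(D_1) + (-0.5)(0.5)var(D_2) + [(-1)(0.5) + (-0.5)(0.5)]Cov(D_1,D_2)
= -0.5·9 + -0.25·11.25 + -0.75·9 = -14.0625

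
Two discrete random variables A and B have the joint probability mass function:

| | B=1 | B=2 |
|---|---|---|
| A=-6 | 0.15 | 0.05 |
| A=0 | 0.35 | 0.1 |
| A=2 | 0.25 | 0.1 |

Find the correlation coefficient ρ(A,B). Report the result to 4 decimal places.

0.0200

E[A] = -0.5,  E[B] = 1.25
E[AB] = -0.6
Cov(A,B) = E[AB] − E[A]E[B] = -0.6 − (-0.5)(1.25) = 0.025
Var(A) = 8.35,  Var(B) = 0.1875
ρ = 0.025 / √(8.35·0.1875) ≈ 0.0200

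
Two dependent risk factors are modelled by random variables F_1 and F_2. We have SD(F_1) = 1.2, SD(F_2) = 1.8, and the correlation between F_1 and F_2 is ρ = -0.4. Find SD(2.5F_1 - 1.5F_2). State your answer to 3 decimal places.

4.772

V(F_1) = (1.2)² = 1.44;  V(F_2) = (1.8)² = 3.24
Cov(F_1,F_2) = ρ·SD(F_1)·SD(F_2) = -0.4·1.2·1.8 = -0.864
V(2.5F_1 - 1.5F_2) = (2.5)²·V(F_1) + (-1.5)²·V(F_2) + 2·(2.5)·(-1.5)·Cov(F_1,F_2)
= 6.25·1.44 + 2.25·3.24 + -7.5·-0.864 = 22.77
SD(2.5F_1 - 1.5F_2) = √22.77 ≈ 4.772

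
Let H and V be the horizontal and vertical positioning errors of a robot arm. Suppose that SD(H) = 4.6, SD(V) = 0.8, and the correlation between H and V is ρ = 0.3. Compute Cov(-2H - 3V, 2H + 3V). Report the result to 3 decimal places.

-103.648

Var(H) = (4.6)² = 21.16;  Var(V) = (0.8)² = 0.64
Cov(H,V) = ρ·SD(H)·SD(V) = 0.3·4.6·0.8 = 1.104
Cov(-2H - 3V, 2H + 3V) = (-2)(2)Var(H) + (-3)(3)Var(V) + [(-2)(3) + (-3)(2)]Cov(H,V)
= -4·21.16 + -9·0.64 + -12·1.104 = -103.648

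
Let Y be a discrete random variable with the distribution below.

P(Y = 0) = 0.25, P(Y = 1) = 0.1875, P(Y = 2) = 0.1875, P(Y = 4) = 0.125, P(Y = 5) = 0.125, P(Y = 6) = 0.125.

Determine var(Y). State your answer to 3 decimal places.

4.621

E[Y] = (0)(0.25) + (1)(0.1875) + (2)(0.1875) + (4)(0.125) + (5)(0.125) + (6)(0.125) = 2.4375
E[Y²] = (0)²(0.25) + (1)²(0.1875) + (2)²(0.1875) + (4)²(0.125) + (5)²(0.125) + (6)²(0.125) = 10.5625
var(Y) = E[Y²] − (E[Y])² = 10.5625 − (2.4375)² = 4.62109375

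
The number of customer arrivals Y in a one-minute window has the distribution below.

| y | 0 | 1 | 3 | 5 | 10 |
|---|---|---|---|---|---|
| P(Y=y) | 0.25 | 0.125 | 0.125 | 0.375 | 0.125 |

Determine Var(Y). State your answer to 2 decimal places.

9.98

E[Y] = (0)(0.25) + (1)(0.125) + (3)(0.125) + (5)(0.375) + (10)(0.125) = 3.625
E[Y²] = (0)²(0.25) + (1)²(0.125) + (3)²(0.125) + (5)²(0.375) + (10)²(0.125) = 23.125
Var(Y) = E[Y²] − (E[Y])² = 23.125 − (3.625)² = 9.984375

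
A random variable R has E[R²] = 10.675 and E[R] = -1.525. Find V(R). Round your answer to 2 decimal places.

V(R) = 10.675 − (-1.525)² = 8.349375

8.35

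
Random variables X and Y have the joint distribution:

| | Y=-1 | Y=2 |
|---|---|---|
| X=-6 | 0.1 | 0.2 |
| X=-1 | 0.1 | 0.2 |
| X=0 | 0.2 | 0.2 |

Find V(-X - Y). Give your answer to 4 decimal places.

E[X] = -2.1,  E[Y] = 0.8,  E[XY] = -2.1
V(X) = 11.1 − (-2.1)² = 6.69;  V(Y) = 2.8 − (0.8)² = 2.16
Cov(X,Y) = -2.1 − (-2.1)(0.8) = -0.42
V(-X - Y) = (-1)²·6.69 + (-1)²·2.16 + 2·(-1)·(-1)·-0.42 = 8.01

8.0100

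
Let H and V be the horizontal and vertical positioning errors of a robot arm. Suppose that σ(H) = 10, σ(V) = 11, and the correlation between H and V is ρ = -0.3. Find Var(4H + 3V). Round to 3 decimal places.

1897.000

Var(H) = (10)² = 100;  Var(V) = (11)² = 121
Cov(H,V) = ρ·σ(H)·σ(V) = -0.3·10·11 = -33
Var(4H + 3V) = (4)²·Var(H) + (3)²·Var(V) + 2·(4)·(3)·Cov(H,V)
= 16·100 + 9·121 + 24·-33 = 1897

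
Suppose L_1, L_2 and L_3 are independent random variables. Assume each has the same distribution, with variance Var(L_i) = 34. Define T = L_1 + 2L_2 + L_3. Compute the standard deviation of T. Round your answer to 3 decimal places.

By independence, Var(T) = (1)²Var(L_1) + (2)²Var(L_2) + (1)²Var(L_3)
= (1)²·34 + (2)²·34 + (1)²·34 = 204
σ(T) = √204 ≈ 14.283

14.283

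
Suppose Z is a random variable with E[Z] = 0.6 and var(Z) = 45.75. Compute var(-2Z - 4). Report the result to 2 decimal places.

var(-2Z - 4) = (-2)²·var(Z) = 4·45.75 = 183

183.00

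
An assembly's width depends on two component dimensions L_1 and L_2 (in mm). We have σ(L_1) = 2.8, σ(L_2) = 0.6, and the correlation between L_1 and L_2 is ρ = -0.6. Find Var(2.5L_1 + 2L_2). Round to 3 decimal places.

40.360

Var(L_1) = (2.8)² = 7.84;  Var(L_2) = (0.6)² = 0.36
cov(L_1,L_2) = ρ·σ(L_1)·σ(L_2) = -0.6·2.8·0.6 = -1.008
Var(2.5L_1 + 2L_2) = (2.5)²·Var(L_1) + (2)²·Var(L_2) + 2·(2.5)·(2)·cov(L_1,L_2)
= 6.25·7.84 + 4·0.36 + 10·-1.008 = 40.36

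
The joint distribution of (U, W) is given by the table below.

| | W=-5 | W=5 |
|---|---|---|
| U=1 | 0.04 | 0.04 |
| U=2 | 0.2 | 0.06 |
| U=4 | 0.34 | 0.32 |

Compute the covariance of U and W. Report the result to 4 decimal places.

E[U] = 3.24,  E[W] = -0.8
E[UW] = -1.8
Cov(U,W) = E[UW] − E[U]E[W] = -1.8 − (3.24)(-0.8) = 0.792

0.7920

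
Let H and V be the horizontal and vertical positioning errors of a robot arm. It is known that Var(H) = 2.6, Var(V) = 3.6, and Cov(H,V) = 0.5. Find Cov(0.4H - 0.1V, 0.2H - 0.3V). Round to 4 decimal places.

Cov(0.4H - 0.1V, 0.2H - 0.3V) = (0.4)(0.2)Var(H) + (-0.1)(-0.3)Var(V) + [(0.4)(-0.3) + (-0.1)(0.2)]Cov(H,V)
= 0.08·2.6 + 0.03·3.6 + -0.14·0.5 = 0.246

0.2460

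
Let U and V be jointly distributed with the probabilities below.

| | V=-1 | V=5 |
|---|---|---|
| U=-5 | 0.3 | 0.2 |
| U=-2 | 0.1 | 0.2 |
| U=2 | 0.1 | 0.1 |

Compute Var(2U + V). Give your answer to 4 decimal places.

E[U] = -2.7,  E[V] = 2,  E[UV] = -4.5
Var(U) = 14.5 − (-2.7)² = 7.21;  Var(V) = 13 − (2)² = 9
Cov(U,V) = -4.5 − (-2.7)(2) = 0.9
Var(2U + V) = (2)²·7.21 + (1)²·9 + 2·(2)·(1)·0.9 = 41.44

41.4400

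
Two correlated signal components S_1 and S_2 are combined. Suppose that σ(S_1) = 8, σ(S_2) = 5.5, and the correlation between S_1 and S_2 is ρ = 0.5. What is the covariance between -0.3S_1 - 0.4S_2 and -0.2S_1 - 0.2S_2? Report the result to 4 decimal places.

9.3400

V(S_1) = (8)² = 64;  V(S_2) = (5.5)² = 30.25
cov(S_1,S_2) = ρ·σ(S_1)·σ(S_2) = 0.5·8·5.5 = 22
cov(-0.3S_1 - 0.4S_2, -0.2S_1 - 0.2S_2) = (-0.3)(-0.2)V(S_1) + (-0.4)(-0.2)V(S_2) + [(-0.3)(-0.2) + (-0.4)(-0.2)]cov(S_1,S_2)
= 0.06·64 + 0.08·30.25 + 0.14·22 = 9.34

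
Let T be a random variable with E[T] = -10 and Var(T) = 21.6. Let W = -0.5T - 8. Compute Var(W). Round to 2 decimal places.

Var(-0.5T - 8) = (-0.5)²·Var(T) = 0.25·21.6 = 5.4

5.40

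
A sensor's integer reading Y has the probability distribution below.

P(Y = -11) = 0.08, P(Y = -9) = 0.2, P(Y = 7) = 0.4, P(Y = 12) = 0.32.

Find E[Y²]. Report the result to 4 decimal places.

91.5600

E[Y²] = (-11)²(0.08) + (-9)²(0.2) + (7)²(0.4) + (12)²(0.32) = 91.56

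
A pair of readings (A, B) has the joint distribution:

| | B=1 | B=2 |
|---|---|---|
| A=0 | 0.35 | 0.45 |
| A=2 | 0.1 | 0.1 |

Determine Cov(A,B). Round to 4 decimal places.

-0.0200

E[A] = 0.4,  E[B] = 1.55
E[AB] = 0.6
Cov(A,B) = E[AB] − E[A]E[B] = 0.6 − (0.4)(1.55) = -0.02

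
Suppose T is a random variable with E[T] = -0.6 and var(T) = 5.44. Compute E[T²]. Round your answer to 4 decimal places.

5.8000

E[T²] = var(T) + (E[T])² = 5.44 + (-0.6)² = 5.8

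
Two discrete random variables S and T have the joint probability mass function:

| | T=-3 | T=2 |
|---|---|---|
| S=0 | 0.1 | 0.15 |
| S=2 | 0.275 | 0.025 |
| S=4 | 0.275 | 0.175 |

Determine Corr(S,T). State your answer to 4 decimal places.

E[S] = 2.4,  E[T] = -1.25
E[ST] = -3.45
Cov(S,T) = E[ST] − E[S]E[T] = -3.45 − (2.4)(-1.25) = -0.45
Var(S) = 2.64,  Var(T) = 5.6875
ρ = -0.45 / √(2.64·5.6875) ≈ -0.1161

-0.1161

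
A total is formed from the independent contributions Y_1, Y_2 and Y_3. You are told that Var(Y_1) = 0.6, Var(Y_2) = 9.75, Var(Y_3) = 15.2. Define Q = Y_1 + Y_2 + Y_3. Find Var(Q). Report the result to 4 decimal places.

25.5500

By independence, Var(Q) = (1)²Var(Y_1) + (1)²Var(Y_2) + (1)²Var(Y_3)
= (1)²·0.6 + (1)²·9.75 + (1)²·15.2 = 25.55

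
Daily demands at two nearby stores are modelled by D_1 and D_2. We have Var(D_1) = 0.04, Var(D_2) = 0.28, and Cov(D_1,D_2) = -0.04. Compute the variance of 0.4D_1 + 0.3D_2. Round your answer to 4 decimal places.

0.0220

Var(0.4D_1 + 0.3D_2) = (0.4)²·Var(D_1) + (0.3)²·Var(D_2) + 2·(0.4)·(0.3)·Cov(D_1,D_2)
= 0.16·0.04 + 0.09·0.28 + 0.24·-0.04 = 0.022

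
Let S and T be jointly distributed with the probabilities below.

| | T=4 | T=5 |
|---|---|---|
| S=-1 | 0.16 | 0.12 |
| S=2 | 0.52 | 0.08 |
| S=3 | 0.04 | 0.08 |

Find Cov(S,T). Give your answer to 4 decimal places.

E[S] = 1.28,  E[T] = 4.28
E[ST] = 5.4
Cov(S,T) = E[ST] − E[S]E[T] = 5.4 − (1.28)(4.28) = -0.0784

-0.0784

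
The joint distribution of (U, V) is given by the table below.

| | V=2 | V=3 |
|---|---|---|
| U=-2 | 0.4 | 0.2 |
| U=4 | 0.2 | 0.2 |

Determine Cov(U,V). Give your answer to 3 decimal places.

0.240

E[U] = 0.4,  E[V] = 2.4
E[UV] = 1.2
Cov(U,V) = E[UV] − E[U]E[V] = 1.2 − (0.4)(2.4) = 0.24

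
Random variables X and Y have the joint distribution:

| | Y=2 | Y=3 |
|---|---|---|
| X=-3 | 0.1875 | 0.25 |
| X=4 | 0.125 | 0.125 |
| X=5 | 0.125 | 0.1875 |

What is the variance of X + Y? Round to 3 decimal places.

E[X] = 1.25,  E[Y] = 2.5625,  E[XY] = 3.1875
V(X) = 15.75 − (1.25)² = 14.1875;  V(Y) = 6.8125 − (2.5625)² = 0.24609375
Cov(X,Y) = 3.1875 − (1.25)(2.5625) = -0.015625
V(X + Y) = (1)²·14.1875 + (1)²·0.24609375 + 2·(1)·(1)·-0.015625 = 14.40234375

14.402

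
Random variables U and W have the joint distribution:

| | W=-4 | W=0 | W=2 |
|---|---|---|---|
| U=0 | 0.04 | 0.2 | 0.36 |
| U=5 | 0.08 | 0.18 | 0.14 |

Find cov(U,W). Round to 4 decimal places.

E[U] = 2,  E[W] = 0.52
E[UW] = -0.2
cov(U,W) = E[UW] − E[U]E[W] = -0.2 − (2)(0.52) = -1.24

-1.2400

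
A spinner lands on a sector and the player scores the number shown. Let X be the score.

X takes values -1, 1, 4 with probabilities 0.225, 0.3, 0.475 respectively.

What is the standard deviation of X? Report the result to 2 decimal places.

E[X] = (-1)(0.225) + (1)(0.3) + (4)(0.475) = 1.975
E[X²] = (-1)²(0.225) + (1)²(0.3) + (4)²(0.475) = 8.125
Var(X) = E[X²] − (E[X])² = 8.125 − (1.975)² = 4.224375
SD(X) = √4.224375 ≈ 2.06

2.06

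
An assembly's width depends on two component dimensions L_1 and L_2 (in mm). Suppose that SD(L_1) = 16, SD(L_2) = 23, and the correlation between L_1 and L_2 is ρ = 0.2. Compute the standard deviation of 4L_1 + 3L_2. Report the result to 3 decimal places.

Var(L_1) = (16)² = 256;  Var(L_2) = (23)² = 529
cov(L_1,L_2) = ρ·SD(L_1)·SD(L_2) = 0.2·16·23 = 73.6
Var(4L_1 + 3L_2) = (4)²·Var(L_1) + (3)²·Var(L_2) + 2·(4)·(3)·cov(L_1,L_2)
= 16·256 + 9·529 + 24·73.6 = 10623.4
SD(4L_1 + 3L_2) = √10623.4 ≈ 103.070

103.070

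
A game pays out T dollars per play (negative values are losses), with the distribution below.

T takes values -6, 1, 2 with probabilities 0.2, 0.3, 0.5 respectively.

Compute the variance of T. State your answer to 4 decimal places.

E[T] = (-6)(0.2) + (1)(0.3) + (2)(0.5) = 0.1
E[T²] = (-6)²(0.2) + (1)²(0.3) + (2)²(0.5) = 9.5
Var(T) = E[T²] − (E[T])² = 9.5 − (0.1)² = 9.49

9.4900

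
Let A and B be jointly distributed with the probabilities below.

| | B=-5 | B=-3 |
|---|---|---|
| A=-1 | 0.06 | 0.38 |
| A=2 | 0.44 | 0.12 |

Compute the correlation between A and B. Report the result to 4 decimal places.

E[A] = 0.68,  E[B] = -4
E[AB] = -3.68
Cov(A,B) = E[AB] − E[A]E[B] = -3.68 − (0.68)(-4) = -0.96
var(A) = 2.2176,  var(B) = 1
ρ = -0.96 / √(2.2176·1) ≈ -0.6447

-0.6447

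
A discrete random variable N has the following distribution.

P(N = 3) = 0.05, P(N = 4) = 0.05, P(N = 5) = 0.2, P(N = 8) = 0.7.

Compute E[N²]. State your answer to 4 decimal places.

51.0500

E[N²] = (3)²(0.05) + (4)²(0.05) + (5)²(0.2) + (8)²(0.7) = 51.05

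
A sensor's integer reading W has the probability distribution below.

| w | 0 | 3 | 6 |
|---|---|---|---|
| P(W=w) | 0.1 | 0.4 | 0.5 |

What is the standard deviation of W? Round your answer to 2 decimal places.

1.99

E[W] = (0)(0.1) + (3)(0.4) + (6)(0.5) = 4.2
E[W²] = (0)²(0.1) + (3)²(0.4) + (6)²(0.5) = 21.6
var(W) = E[W²] − (E[W])² = 21.6 − (4.2)² = 3.96
sd(W) = √3.96 ≈ 1.99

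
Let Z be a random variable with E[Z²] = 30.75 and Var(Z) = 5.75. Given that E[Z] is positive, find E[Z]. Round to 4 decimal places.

5.0000

(E[Z])² = E[Z²] − Var(Z) = 30.75 − 5.75 = 25
E[Z] = √25 = 5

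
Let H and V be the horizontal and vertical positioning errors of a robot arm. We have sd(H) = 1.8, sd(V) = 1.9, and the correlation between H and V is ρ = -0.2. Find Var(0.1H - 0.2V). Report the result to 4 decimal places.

0.2042

Var(H) = (1.8)² = 3.24;  Var(V) = (1.9)² = 3.61
Cov(H,V) = ρ·sd(H)·sd(V) = -0.2·1.8·1.9 = -0.684
Var(0.1H - 0.2V) = (0.1)²·Var(H) + (-0.2)²·Var(V) + 2·(0.1)·(-0.2)·Cov(H,V)
= 0.01·3.24 + 0.04·3.61 + -0.04·-0.684 = 0.20416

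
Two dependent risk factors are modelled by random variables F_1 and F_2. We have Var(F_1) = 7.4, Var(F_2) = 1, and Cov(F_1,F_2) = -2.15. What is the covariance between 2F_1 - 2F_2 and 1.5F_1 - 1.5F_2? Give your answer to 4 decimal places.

Cov(2F_1 - 2F_2, 1.5F_1 - 1.5F_2) = (2)(1.5)Var(F_1) + (-2)(-1.5)Var(F_2) + [(2)(-1.5) + (-2)(1.5)]Cov(F_1,F_2)
= 3·7.4 + 3·1 + -6·-2.15 = 38.1

38.1000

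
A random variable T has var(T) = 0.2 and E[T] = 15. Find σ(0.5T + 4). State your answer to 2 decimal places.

0.22

var(0.5T + 4) = (0.5)²·0.2 = 0.05
σ(0.5T + 4) = √0.05 ≈ 0.22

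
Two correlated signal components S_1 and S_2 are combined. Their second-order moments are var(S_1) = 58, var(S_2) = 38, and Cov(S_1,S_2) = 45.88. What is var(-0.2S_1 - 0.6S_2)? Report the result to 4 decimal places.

var(-0.2S_1 - 0.6S_2) = (-0.2)²·var(S_1) + (-0.6)²·var(S_2) + 2·(-0.2)·(-0.6)·Cov(S_1,S_2)
= 0.04·58 + 0.36·38 + 0.24·45.88 = 27.0112

27.0112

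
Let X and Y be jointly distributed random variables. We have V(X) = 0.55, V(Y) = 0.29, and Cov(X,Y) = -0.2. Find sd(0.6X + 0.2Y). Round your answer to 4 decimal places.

V(0.6X + 0.2Y) = (0.6)²·V(X) + (0.2)²·V(Y) + 2·(0.6)·(0.2)·Cov(X,Y)
= 0.36·0.55 + 0.04·0.29 + 0.24·-0.2 = 0.1616
sd(0.6X + 0.2Y) = √0.1616 ≈ 0.4020

0.4020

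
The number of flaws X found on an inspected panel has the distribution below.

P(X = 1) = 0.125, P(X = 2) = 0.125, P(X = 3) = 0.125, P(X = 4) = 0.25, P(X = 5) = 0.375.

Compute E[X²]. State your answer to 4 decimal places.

E[X²] = (1)²(0.125) + (2)²(0.125) + (3)²(0.125) + (4)²(0.25) + (5)²(0.375) = 15.125

15.1250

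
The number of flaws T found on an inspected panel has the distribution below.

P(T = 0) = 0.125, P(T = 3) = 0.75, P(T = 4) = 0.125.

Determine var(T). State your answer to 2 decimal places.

1.19

E[T] = (0)(0.125) + (3)(0.75) + (4)(0.125) = 2.75
E[T²] = (0)²(0.125) + (3)²(0.75) + (4)²(0.125) = 8.75
var(T) = E[T²] − (E[T])² = 8.75 − (2.75)² = 1.1875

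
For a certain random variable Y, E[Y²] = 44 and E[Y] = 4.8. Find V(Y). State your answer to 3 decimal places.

V(Y) = 44 − (4.8)² = 20.96

20.960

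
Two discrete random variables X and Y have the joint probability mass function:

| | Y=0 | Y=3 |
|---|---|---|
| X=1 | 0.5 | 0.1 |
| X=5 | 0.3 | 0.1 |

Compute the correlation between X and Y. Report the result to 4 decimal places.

E[X] = 2.6,  E[Y] = 0.6
E[XY] = 1.8
Cov(X,Y) = E[XY] − E[X]E[Y] = 1.8 − (2.6)(0.6) = 0.24
V(X) = 3.84,  V(Y) = 1.44
ρ = 0.24 / √(3.84·1.44) ≈ 0.1021

0.1021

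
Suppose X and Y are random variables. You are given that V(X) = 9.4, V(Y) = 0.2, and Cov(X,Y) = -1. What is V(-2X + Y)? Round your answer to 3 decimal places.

V(-2X + Y) = (-2)²·V(X) + (1)²·V(Y) + 2·(-2)·(1)·Cov(X,Y)
= 4·9.4 + 1·0.2 + -4·-1 = 41.8

41.800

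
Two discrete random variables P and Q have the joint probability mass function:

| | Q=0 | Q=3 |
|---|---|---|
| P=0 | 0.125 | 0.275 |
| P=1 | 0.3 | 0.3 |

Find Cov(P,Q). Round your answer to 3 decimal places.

-0.135

E[P] = 0.6,  E[Q] = 1.725
E[PQ] = 0.9
Cov(P,Q) = E[PQ] − E[P]E[Q] = 0.9 − (0.6)(1.725) = -0.135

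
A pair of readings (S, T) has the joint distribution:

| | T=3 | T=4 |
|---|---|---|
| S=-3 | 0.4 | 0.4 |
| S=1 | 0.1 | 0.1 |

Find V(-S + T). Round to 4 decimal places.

2.8100

E[S] = -2.2,  E[T] = 3.5,  E[ST] = -7.7
V(S) = 7.4 − (-2.2)² = 2.56;  V(T) = 12.5 − (3.5)² = 0.25
cov(S,T) = -7.7 − (-2.2)(3.5) = 0
V(-S + T) = (-1)²·2.56 + (1)²·0.25 + 2·(-1)·(1)·0 = 2.81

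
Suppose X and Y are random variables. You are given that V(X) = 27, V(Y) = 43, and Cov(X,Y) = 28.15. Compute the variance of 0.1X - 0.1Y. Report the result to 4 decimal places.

0.1370

V(0.1X - 0.1Y) = (0.1)²·V(X) + (-0.1)²·V(Y) + 2·(0.1)·(-0.1)·Cov(X,Y)
= 0.01·27 + 0.01·43 + -0.02·28.15 = 0.137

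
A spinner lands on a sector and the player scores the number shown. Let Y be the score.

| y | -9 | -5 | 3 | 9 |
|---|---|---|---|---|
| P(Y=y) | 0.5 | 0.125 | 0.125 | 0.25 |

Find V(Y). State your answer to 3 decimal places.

58.750

E[Y] = (-9)(0.5) + (-5)(0.125) + (3)(0.125) + (9)(0.25) = -2.5
E[Y²] = (-9)²(0.5) + (-5)²(0.125) + (3)²(0.125) + (9)²(0.25) = 65
V(Y) = E[Y²] − (E[Y])² = 65 − (-2.5)² = 58.75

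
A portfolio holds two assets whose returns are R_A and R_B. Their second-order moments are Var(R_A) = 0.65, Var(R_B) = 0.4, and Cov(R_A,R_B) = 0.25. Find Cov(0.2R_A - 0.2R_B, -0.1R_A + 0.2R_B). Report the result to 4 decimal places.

-0.0140

Cov(0.2R_A - 0.2R_B, -0.1R_A + 0.2R_B) = (0.2)(-0.1)Var(R_A) + (-0.2)(0.2)Var(R_B) + [(0.2)(0.2) + (-0.2)(-0.1)]Cov(R_A,R_B)
= -0.02·0.65 + -0.04·0.4 + 0.06·0.25 = -0.014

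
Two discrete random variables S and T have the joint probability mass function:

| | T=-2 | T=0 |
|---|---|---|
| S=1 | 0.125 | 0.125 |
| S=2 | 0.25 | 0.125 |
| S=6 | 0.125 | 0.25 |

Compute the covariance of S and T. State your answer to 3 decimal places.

E[S] = 3.25,  E[T] = -1
E[ST] = -2.75
Cov(S,T) = E[ST] − E[S]E[T] = -2.75 − (3.25)(-1) = 0.5

0.500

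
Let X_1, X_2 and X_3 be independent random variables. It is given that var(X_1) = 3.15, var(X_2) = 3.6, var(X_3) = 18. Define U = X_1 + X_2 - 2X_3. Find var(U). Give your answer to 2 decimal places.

78.75

By independence, var(U) = (1)²var(X_1) + (1)²var(X_2) + (-2)²var(X_3)
= (1)²·3.15 + (1)²·3.6 + (-2)²·18 = 78.75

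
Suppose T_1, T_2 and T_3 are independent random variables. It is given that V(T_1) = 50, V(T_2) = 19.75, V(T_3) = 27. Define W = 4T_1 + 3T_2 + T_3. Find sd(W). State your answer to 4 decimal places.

31.6978

By independence, V(W) = (4)²V(T_1) + (3)²V(T_2) + (1)²V(T_3)
= (4)²·50 + (3)²·19.75 + (1)²·27 = 1004.75
sd(W) = √1004.75 ≈ 31.6978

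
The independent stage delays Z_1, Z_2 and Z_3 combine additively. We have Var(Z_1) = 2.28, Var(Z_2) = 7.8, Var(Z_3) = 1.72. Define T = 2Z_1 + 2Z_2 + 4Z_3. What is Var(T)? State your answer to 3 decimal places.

By independence, Var(T) = (2)²Var(Z_1) + (2)²Var(Z_2) + (4)²Var(Z_3)
= (2)²·2.28 + (2)²·7.8 + (4)²·1.72 = 67.84

67.840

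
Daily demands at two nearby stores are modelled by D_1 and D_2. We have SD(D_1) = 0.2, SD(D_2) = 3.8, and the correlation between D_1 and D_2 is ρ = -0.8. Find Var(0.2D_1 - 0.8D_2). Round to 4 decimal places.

Var(D_1) = (0.2)² = 0.04;  Var(D_2) = (3.8)² = 14.44
Cov(D_1,D_2) = ρ·SD(D_1)·SD(D_2) = -0.8·0.2·3.8 = -0.608
Var(0.2D_1 - 0.8D_2) = (0.2)²·Var(D_1) + (-0.8)²·Var(D_2) + 2·(0.2)·(-0.8)·Cov(D_1,D_2)
= 0.04·0.04 + 0.64·14.44 + -0.32·-0.608 = 9.43776

9.4378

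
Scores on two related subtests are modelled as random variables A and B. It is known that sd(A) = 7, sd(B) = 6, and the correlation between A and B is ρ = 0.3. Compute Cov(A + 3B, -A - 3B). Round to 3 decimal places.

-448.600

V(A) = (7)² = 49;  V(B) = (6)² = 36
Cov(A,B) = ρ·sd(A)·sd(B) = 0.3·7·6 = 12.6
Cov(A + 3B, -A - 3B) = (1)(-1)V(A) + (3)(-3)V(B) + [(1)(-3) + (3)(-1)]Cov(A,B)
= -1·49 + -9·36 + -6·12.6 = -448.6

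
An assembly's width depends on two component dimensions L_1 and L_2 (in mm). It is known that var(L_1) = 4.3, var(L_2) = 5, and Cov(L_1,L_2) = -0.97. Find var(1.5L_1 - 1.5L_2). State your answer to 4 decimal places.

var(1.5L_1 - 1.5L_2) = (1.5)²·var(L_1) + (-1.5)²·var(L_2) + 2·(1.5)·(-1.5)·Cov(L_1,L_2)
= 2.25·4.3 + 2.25·5 + -4.5·-0.97 = 25.29

25.2900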